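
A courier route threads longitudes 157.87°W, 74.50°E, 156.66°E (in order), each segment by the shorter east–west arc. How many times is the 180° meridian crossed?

1

Leg 1: -157.87° → +74.50°, shortest Δλ = -127.63° (west) — crosses 180°.
Leg 2: +74.50° → +156.66°, shortest Δλ = 82.16° (east) — does not cross 180°.
Total crossings: 1.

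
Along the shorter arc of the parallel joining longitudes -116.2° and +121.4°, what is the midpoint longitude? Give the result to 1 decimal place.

Signed shortest Δλ from -116.2° to +121.4° is -122.4°.
Midpoint longitude = -116.2° + (-122.4°)/2 = -116.2° − 61.2° = -177.4°.
(The naïve average (-116.2 + +121.4)/2 = 2.6° is on the wrong side of the globe.)

-177.4°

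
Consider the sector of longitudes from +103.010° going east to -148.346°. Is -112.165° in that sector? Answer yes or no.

Band width going east from +103.010° to -148.346°: ((-148.346 − 103.010) mod 360) = 108.644°.
Offset of -112.165° east of the west edge: ((-112.165 − 103.010) mod 360) = 144.825°.
144.825° > 108.644° ⇒ outside.

No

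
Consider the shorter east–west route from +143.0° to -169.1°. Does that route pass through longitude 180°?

Naïve |-169.1 − 143.0| = 312.1° > 180°, so the shorter arc goes the other way round — across 180°.
Signed shortest Δλ = ((-169.1 − 143.0 + 180) mod 360) − 180 = 47.9°.
Going east by 47.9° from +143.0° passes through 180° before reaching -169.1°.

Yes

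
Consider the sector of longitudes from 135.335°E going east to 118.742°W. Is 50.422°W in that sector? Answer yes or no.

Band width going east from +135.335° to -118.742°: ((-118.742 − 135.335) mod 360) = 105.923°.
Offset of -50.422° east of the west edge: ((-50.422 − 135.335) mod 360) = 174.243°.
174.243° > 105.923° ⇒ outside.

No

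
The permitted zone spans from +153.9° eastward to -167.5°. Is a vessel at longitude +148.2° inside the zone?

Band width going east from +153.9° to -167.5°: ((-167.5 − 153.9) mod 360) = 38.6°.
Offset of +148.2° east of the west edge: ((148.2 − 153.9) mod 360) = 354.3°.
354.3° > 38.6° ⇒ outside.

No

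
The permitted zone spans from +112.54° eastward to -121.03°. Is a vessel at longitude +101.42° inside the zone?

No

Band width going east from +112.54° to -121.03°: ((-121.03 − 112.54) mod 360) = 126.43°.
Offset of +101.42° east of the west edge: ((101.42 − 112.54) mod 360) = 348.88°.
348.88° > 126.43° ⇒ outside.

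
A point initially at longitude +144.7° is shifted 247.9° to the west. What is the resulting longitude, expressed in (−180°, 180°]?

Start at +144.7°; shift −247.9° → -103.2°.
-103.2° already lies in (−180°, 180°].

-103.2°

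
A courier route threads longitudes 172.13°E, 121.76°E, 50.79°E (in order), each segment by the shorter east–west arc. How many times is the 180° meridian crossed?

Leg 1: +172.13° → +121.76°, shortest Δλ = -50.37° (west) — does not cross 180°.
Leg 2: +121.76° → +50.79°, shortest Δλ = -70.97° (west) — does not cross 180°.
Total crossings: 0.

0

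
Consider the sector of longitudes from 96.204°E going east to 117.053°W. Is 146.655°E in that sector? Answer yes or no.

Band width going east from +96.204° to -117.053°: ((-117.053 − 96.204) mod 360) = 146.743°.
Offset of +146.655° east of the west edge: ((146.655 − 96.204) mod 360) = 50.451°.
50.451° ≤ 146.743° ⇒ inside.

Yes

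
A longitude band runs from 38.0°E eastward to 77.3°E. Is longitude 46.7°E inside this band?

Yes

Band width going east from +38.0° to +77.3°: ((77.3 − 38.0) mod 360) = 39.3°.
Offset of +46.7° east of the west edge: ((46.7 − 38.0) mod 360) = 8.7°.
8.7° ≤ 39.3° ⇒ inside.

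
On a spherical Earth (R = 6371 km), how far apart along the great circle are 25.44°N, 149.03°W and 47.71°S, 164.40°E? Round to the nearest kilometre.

9370 km

Δλ = 164.40 − -149.03 = 313.43°; wrapped into (−180°, 180°]: -46.57°.
Δφ = -47.71 − 25.44 = -73.15°.
a = sin²(Δφ/2) + cos φ₁ · cos φ₂ · sin²(Δλ/2) = 0.450020.
c = 2·atan2(√a, √(1−a)) = 1.47067 rad → d = 6371·c ≈ 9369.63 km.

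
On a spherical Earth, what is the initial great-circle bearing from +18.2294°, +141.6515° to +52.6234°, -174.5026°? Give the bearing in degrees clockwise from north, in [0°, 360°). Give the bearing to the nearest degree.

Δλ = -174.5026 − 141.6515 = -316.1541°; wrapped into (−180°, 180°]: 43.8459°.
θ = atan2( sin Δλ · cos φ₂ , cos φ₁ · sin φ₂ − sin φ₁ · cos φ₂ · cos Δλ )
  = atan2(0.42052, 0.61782) = 34.241° → normalised to [0°, 360°): 34.241°.

34°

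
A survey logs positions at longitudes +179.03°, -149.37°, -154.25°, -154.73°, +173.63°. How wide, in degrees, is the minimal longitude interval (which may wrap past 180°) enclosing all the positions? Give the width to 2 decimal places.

37.00°

Sort the longitudes: -154.73°, -154.25°, -149.37°, +173.63°, +179.03°.
Eastward gaps between consecutive values (wrapping around): 0.48°, 4.88°, 323.00°, 5.40°, 26.24°.
Largest gap = 323.00° ⇒ minimal covering band is its complement: 360° − 323.00° = 37.00°.
Band runs from +173.63° eastward to -149.37°, crossing the antimeridian.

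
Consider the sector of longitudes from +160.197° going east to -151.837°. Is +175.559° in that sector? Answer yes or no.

Band width going east from +160.197° to -151.837°: ((-151.837 − 160.197) mod 360) = 47.966°.
Offset of +175.559° east of the west edge: ((175.559 − 160.197) mod 360) = 15.362°.
15.362° ≤ 47.966° ⇒ inside.

Yes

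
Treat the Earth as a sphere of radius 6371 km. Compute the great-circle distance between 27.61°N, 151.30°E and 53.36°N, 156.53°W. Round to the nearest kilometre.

5101 km

Δλ = -156.53 − 151.30 = -307.83°; wrapped into (−180°, 180°]: 52.17°.
Δφ = 53.36 − 27.61 = 25.75°.
a = sin²(Δφ/2) + cos φ₁ · cos φ₂ · sin²(Δλ/2) = 0.151894.
c = 2·atan2(√a, √(1−a)) = 0.80069 rad → d = 6371·c ≈ 5101.19 km.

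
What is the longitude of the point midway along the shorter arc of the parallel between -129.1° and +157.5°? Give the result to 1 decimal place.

-165.8°

Signed shortest Δλ from -129.1° to +157.5° is -73.4°.
Midpoint longitude = -129.1° + (-73.4°)/2 = -129.1° − 36.7° = -165.8°.
(The naïve average (-129.1 + +157.5)/2 = 14.2° is on the wrong side of the globe.)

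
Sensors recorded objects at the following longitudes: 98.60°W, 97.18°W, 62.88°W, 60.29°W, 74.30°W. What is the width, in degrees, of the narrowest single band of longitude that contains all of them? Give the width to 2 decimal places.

38.31°

Sort the longitudes: -98.60°, -97.18°, -74.30°, -62.88°, -60.29°.
Eastward gaps between consecutive values (wrapping around): 1.42°, 22.88°, 11.42°, 2.59°, 321.69°.
Largest gap = 321.69° ⇒ minimal covering band is its complement: 360° − 321.69° = 38.31°.
Band runs from -98.60° eastward to -60.29°.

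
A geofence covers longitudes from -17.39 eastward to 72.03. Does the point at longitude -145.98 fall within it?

No

Band width going east from -17.39° to +72.03°: ((72.03 − -17.39) mod 360) = 89.42°.
Offset of -145.98° east of the west edge: ((-145.98 − -17.39) mod 360) = 231.41°.
231.41° > 89.42° ⇒ outside.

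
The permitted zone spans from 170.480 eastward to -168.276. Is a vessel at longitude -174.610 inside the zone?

Yes

Band width going east from +170.480° to -168.276°: ((-168.276 − 170.480) mod 360) = 21.244°.
Offset of -174.610° east of the west edge: ((-174.610 − 170.480) mod 360) = 14.910°.
14.910° ≤ 21.244° ⇒ inside.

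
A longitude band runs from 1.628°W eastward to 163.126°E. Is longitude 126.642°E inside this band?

Band width going east from -1.628° to +163.126°: ((163.126 − -1.628) mod 360) = 164.754°.
Offset of +126.642° east of the west edge: ((126.642 − -1.628) mod 360) = 128.270°.
128.270° ≤ 164.754° ⇒ inside.

Yes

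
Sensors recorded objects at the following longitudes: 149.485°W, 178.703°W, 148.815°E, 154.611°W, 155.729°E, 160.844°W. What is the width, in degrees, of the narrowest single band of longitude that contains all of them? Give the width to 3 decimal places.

61.700°

Sort the longitudes: -178.703°, -160.844°, -154.611°, -149.485°, +148.815°, +155.729°.
Eastward gaps between consecutive values (wrapping around): 17.859°, 6.233°, 5.126°, 298.300°, 6.914°, 25.568°.
Largest gap = 298.300° ⇒ minimal covering band is its complement: 360° − 298.300° = 61.700°.
Band runs from +148.815° eastward to -149.485°, crossing the antimeridian.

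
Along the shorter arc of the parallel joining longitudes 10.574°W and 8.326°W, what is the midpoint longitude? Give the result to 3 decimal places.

Signed shortest Δλ from -10.574° to -8.326° is +2.248°.
Midpoint longitude = -10.574° + (+2.248°)/2 = -10.574° + 1.124° = -9.450°.

9.450°W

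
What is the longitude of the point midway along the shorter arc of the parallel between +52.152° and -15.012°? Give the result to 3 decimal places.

Signed shortest Δλ from +52.152° to -15.012° is -67.164°.
Midpoint longitude = +52.152° + (-67.164°)/2 = +52.152° − 33.582° = +18.570°.

+18.570°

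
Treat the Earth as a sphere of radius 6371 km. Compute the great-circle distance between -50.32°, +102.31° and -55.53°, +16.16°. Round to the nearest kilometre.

Δλ = 16.16 − 102.31 = -86.15°.
Δφ = -55.53 − -50.32 = -5.21°.
a = sin²(Δφ/2) + cos φ₁ · cos φ₂ · sin²(Δλ/2) = 0.170621.
c = 2·atan2(√a, √(1−a)) = 0.85163 rad → d = 6371·c ≈ 5425.73 km.

5426 km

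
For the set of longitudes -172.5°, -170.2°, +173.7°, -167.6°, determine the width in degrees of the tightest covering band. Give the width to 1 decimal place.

Sort the longitudes: -172.5°, -170.2°, -167.6°, +173.7°.
Eastward gaps between consecutive values (wrapping around): 2.3°, 2.6°, 341.3°, 13.8°.
Largest gap = 341.3° ⇒ minimal covering band is its complement: 360° − 341.3° = 18.7°.
Band runs from +173.7° eastward to -167.6°, crossing the antimeridian.

18.7°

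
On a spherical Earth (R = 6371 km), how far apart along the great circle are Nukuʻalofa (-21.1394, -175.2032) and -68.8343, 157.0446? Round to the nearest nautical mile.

3040 nmi

Δλ = 157.0446 − -175.2032 = 332.2478°; wrapped into (−180°, 180°]: -27.7522°.
Δφ = -68.8343 − -21.1394 = -47.6949°.
a = sin²(Δφ/2) + cos φ₁ · cos φ₂ · sin²(Δλ/2) = 0.182830.
c = 2·atan2(√a, √(1−a)) = 0.88364 rad → d = 6371·c ≈ 5629.68 km ≈ 3039.79 nmi.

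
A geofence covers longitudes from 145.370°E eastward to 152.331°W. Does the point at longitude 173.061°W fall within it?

Band width going east from +145.370° to -152.331°: ((-152.331 − 145.370) mod 360) = 62.299°.
Offset of -173.061° east of the west edge: ((-173.061 − 145.370) mod 360) = 41.569°.
41.569° ≤ 62.299° ⇒ inside.

Yes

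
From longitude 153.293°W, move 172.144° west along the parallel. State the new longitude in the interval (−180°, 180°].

34.563°E

Start at -153.293°; shift −172.144° → -325.437°.
-325.437° lies outside (−180°, 180°]; add 360° → +34.563°.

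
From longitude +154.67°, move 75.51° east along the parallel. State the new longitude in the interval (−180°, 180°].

Start at +154.67°; shift +75.51° → +230.18°.
+230.18° lies outside (−180°, 180°]; subtract 360° → -129.82°.

-129.82°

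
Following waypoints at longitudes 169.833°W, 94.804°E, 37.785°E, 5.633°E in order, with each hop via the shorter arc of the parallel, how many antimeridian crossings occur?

Leg 1: -169.833° → +94.804°, shortest Δλ = -95.363° (west) — crosses 180°.
Leg 2: +94.804° → +37.785°, shortest Δλ = -57.019° (west) — does not cross 180°.
Leg 3: +37.785° → +5.633°, shortest Δλ = -32.152° (west) — does not cross 180°.
Total crossings: 1.

1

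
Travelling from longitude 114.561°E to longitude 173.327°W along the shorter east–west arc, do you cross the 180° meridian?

Yes

Naïve |-173.327 − 114.561| = 287.888° > 180°, so the shorter arc goes the other way round — across 180°.
Signed shortest Δλ = ((-173.327 − 114.561 + 180) mod 360) − 180 = 72.112°.
Going east by 72.112° from +114.561° passes through 180° before reaching -173.327°.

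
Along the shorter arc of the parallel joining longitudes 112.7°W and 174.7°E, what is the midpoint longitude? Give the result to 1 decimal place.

Signed shortest Δλ from -112.7° to +174.7° is -72.6°.
Midpoint longitude = -112.7° + (-72.6°)/2 = -112.7° − 36.3° = -149.0°.
(The naïve average (-112.7 + +174.7)/2 = 31.0° is on the wrong side of the globe.)

149.0°W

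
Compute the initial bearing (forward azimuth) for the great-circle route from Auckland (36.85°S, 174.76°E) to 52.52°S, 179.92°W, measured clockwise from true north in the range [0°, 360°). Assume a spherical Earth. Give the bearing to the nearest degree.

Δλ = -179.92 − 174.76 = -354.68°; wrapped into (−180°, 180°]: 5.32°.
θ = atan2( sin Δλ · cos φ₂ , cos φ₁ · sin φ₂ − sin φ₁ · cos φ₂ · cos Δλ )
  = atan2(0.05642, -0.27167) = 168.268° → normalised to [0°, 360°): 168.268°.

168°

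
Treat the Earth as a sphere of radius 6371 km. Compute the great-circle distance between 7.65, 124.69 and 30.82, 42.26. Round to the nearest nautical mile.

4780 nmi

Δλ = 42.26 − 124.69 = -82.43°.
Δφ = 30.82 − 7.65 = 23.17°.
a = sin²(Δφ/2) + cos φ₁ · cos φ₂ · sin²(Δλ/2) = 0.409835.
c = 2·atan2(√a, √(1−a)) = 1.38947 rad → d = 6371·c ≈ 8852.34 km ≈ 4779.88 nmi.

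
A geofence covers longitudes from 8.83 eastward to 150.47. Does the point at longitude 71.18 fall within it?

Band width going east from +8.83° to +150.47°: ((150.47 − 8.83) mod 360) = 141.64°.
Offset of +71.18° east of the west edge: ((71.18 − 8.83) mod 360) = 62.35°.
62.35° ≤ 141.64° ⇒ inside.

Yes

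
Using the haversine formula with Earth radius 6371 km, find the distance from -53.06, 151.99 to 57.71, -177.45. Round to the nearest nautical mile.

Δλ = -177.45 − 151.99 = -329.44°; wrapped into (−180°, 180°]: 30.56°.
Δφ = 57.71 − -53.06 = 110.77°.
a = sin²(Δφ/2) + cos φ₁ · cos φ₂ · sin²(Δλ/2) = 0.699606.
c = 2·atan2(√a, √(1−a)) = 1.98145 rad → d = 6371·c ≈ 12623.84 km ≈ 6816.33 nmi.

6816 nmi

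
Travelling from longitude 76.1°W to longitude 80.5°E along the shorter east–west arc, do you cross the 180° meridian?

No

Signed shortest Δλ = ((80.5 − -76.1 + 180) mod 360) − 180 = 156.6°.
Going east by 156.6° from -76.1° reaches +80.5° without touching 180°.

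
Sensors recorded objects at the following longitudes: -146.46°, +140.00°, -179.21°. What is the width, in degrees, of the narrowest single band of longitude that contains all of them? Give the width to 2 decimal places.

73.54°

Sort the longitudes: -179.21°, -146.46°, +140.00°.
Eastward gaps between consecutive values (wrapping around): 32.75°, 286.46°, 40.79°.
Largest gap = 286.46° ⇒ minimal covering band is its complement: 360° − 286.46° = 73.54°.
Band runs from +140.00° eastward to -146.46°, crossing the antimeridian.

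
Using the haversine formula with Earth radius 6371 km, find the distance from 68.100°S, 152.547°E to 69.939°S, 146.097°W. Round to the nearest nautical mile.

1268 nmi

Δλ = -146.097 − 152.547 = -298.644°; wrapped into (−180°, 180°]: 61.356°.
Δφ = -69.939 − -68.100 = -1.839°.
a = sin²(Δφ/2) + cos φ₁ · cos φ₂ · sin²(Δλ/2) = 0.033563.
c = 2·atan2(√a, √(1−a)) = 0.36849 rad → d = 6371·c ≈ 2347.62 km ≈ 1267.62 nmi.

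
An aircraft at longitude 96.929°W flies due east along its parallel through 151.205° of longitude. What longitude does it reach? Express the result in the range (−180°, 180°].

54.276°E

Start at -96.929°; shift +151.205° → +54.276°.
+54.276° already lies in (−180°, 180°].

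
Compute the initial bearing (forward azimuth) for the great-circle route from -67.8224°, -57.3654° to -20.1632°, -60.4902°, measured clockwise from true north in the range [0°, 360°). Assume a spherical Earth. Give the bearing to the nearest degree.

356°

Δλ = -60.4902 − -57.3654 = -3.1248°.
θ = atan2( sin Δλ · cos φ₂ , cos φ₁ · sin φ₂ − sin φ₁ · cos φ₂ · cos Δλ )
  = atan2(-0.05117, 0.73786) = -3.967° → normalised to [0°, 360°): 356.033°.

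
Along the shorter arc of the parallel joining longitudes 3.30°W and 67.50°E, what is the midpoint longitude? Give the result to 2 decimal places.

Signed shortest Δλ from -3.30° to +67.50° is +70.80°.
Midpoint longitude = -3.30° + (+70.80°)/2 = -3.30° + 35.40° = +32.10°.

32.10°E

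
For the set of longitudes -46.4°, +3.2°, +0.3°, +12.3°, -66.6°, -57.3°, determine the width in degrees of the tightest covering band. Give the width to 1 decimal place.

Sort the longitudes: -66.6°, -57.3°, -46.4°, +0.3°, +3.2°, +12.3°.
Eastward gaps between consecutive values (wrapping around): 9.3°, 10.9°, 46.7°, 2.9°, 9.1°, 281.1°.
Largest gap = 281.1° ⇒ minimal covering band is its complement: 360° − 281.1° = 78.9°.
Band runs from -66.6° eastward to +12.3°.

78.9°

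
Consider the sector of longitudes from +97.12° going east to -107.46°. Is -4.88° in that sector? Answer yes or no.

No

Band width going east from +97.12° to -107.46°: ((-107.46 − 97.12) mod 360) = 155.42°.
Offset of -4.88° east of the west edge: ((-4.88 − 97.12) mod 360) = 258.00°.
258.00° > 155.42° ⇒ outside.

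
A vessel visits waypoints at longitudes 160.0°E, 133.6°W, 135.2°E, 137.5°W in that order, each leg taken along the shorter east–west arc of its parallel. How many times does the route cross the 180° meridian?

Leg 1: +160.0° → -133.6°, shortest Δλ = 66.4° (east) — crosses 180°.
Leg 2: -133.6° → +135.2°, shortest Δλ = -91.2° (west) — crosses 180°.
Leg 3: +135.2° → -137.5°, shortest Δλ = 87.3° (east) — crosses 180°.
Total crossings: 3.

3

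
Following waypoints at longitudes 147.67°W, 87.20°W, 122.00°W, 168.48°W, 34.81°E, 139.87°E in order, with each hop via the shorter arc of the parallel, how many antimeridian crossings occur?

Leg 1: -147.67° → -87.20°, shortest Δλ = 60.47° (east) — does not cross 180°.
Leg 2: -87.20° → -122.00°, shortest Δλ = -34.8° (west) — does not cross 180°.
Leg 3: -122.00° → -168.48°, shortest Δλ = -46.48° (west) — does not cross 180°.
Leg 4: -168.48° → +34.81°, shortest Δλ = -156.71° (west) — crosses 180°.
Leg 5: +34.81° → +139.87°, shortest Δλ = 105.06° (east) — does not cross 180°.
Total crossings: 1.

1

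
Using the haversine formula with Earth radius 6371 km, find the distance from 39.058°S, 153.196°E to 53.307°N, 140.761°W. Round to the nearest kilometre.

Δλ = -140.761 − 153.196 = -293.957°; wrapped into (−180°, 180°]: 66.043°.
Δφ = 53.307 − -39.058 = 92.365°.
a = sin²(Δφ/2) + cos φ₁ · cos φ₂ · sin²(Δλ/2) = 0.658424.
c = 2·atan2(√a, √(1−a)) = 1.89320 rad → d = 6371·c ≈ 12061.59 km.

12062 km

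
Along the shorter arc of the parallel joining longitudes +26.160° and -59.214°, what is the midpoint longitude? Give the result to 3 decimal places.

Signed shortest Δλ from +26.160° to -59.214° is -85.374°.
Midpoint longitude = +26.160° + (-85.374°)/2 = +26.160° − 42.687° = -16.527°.

-16.527°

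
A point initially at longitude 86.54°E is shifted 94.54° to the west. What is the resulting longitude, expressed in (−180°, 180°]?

Start at +86.54°; shift −94.54° → -8.00°.
-8.00° already lies in (−180°, 180°].

8.00°W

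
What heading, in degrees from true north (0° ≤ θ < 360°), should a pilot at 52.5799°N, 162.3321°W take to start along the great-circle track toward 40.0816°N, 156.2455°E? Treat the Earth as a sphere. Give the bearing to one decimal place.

262.7°

Δλ = 156.2455 − -162.3321 = 318.5776°; wrapped into (−180°, 180°]: -41.4224°.
θ = atan2( sin Δλ · cos φ₂ , cos φ₁ · sin φ₂ − sin φ₁ · cos φ₂ · cos Δλ )
  = atan2(-0.50621, -0.06440) = -97.251° → normalised to [0°, 360°): 262.749°.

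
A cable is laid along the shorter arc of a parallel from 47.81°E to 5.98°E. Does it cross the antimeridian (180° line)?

Signed shortest Δλ = ((5.98 − 47.81 + 180) mod 360) − 180 = -41.83°.
Going west by 41.83° from +47.81° reaches +5.98° without touching 180°.

No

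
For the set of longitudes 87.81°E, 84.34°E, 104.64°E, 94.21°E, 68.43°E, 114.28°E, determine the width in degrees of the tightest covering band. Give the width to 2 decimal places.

Sort the longitudes: +68.43°, +84.34°, +87.81°, +94.21°, +104.64°, +114.28°.
Eastward gaps between consecutive values (wrapping around): 15.91°, 3.47°, 6.40°, 10.43°, 9.64°, 314.15°.
Largest gap = 314.15° ⇒ minimal covering band is its complement: 360° − 314.15° = 45.85°.
Band runs from +68.43° eastward to +114.28°.

45.85°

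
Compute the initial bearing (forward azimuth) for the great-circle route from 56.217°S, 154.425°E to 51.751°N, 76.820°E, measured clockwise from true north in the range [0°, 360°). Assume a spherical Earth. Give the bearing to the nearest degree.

Δλ = 76.820 − 154.425 = -77.605°.
θ = atan2( sin Δλ · cos φ₂ , cos φ₁ · sin φ₂ − sin φ₁ · cos φ₂ · cos Δλ )
  = atan2(-0.60465, 0.54713) = -47.859° → normalised to [0°, 360°): 312.141°.

312°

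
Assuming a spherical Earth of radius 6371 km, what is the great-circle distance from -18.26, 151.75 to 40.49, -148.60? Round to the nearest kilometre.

8974 km

Δλ = -148.60 − 151.75 = -300.35°; wrapped into (−180°, 180°]: 59.65°.
Δφ = 40.49 − -18.26 = 58.75°.
a = sin²(Δφ/2) + cos φ₁ · cos φ₂ · sin²(Δλ/2) = 0.419262.
c = 2·atan2(√a, √(1−a)) = 1.40861 rad → d = 6371·c ≈ 8974.26 km.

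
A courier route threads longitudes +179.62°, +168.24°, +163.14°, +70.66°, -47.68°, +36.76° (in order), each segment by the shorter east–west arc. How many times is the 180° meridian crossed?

0

Leg 1: +179.62° → +168.24°, shortest Δλ = -11.38° (west) — does not cross 180°.
Leg 2: +168.24° → +163.14°, shortest Δλ = -5.1° (west) — does not cross 180°.
Leg 3: +163.14° → +70.66°, shortest Δλ = -92.48° (west) — does not cross 180°.
Leg 4: +70.66° → -47.68°, shortest Δλ = -118.34° (west) — does not cross 180°.
Leg 5: -47.68° → +36.76°, shortest Δλ = 84.44° (east) — does not cross 180°.
Total crossings: 0.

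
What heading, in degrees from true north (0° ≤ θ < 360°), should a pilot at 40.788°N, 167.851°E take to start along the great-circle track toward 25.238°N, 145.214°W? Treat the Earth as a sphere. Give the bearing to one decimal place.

97.0°

Δλ = -145.214 − 167.851 = -313.065°; wrapped into (−180°, 180°]: 46.935°.
θ = atan2( sin Δλ · cos φ₂ , cos φ₁ · sin φ₂ − sin φ₁ · cos φ₂ · cos Δλ )
  = atan2(0.66084, -0.08066) = 96.959° → normalised to [0°, 360°): 96.959°.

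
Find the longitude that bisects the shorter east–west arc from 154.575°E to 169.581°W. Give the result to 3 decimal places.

172.497°E

Signed shortest Δλ from +154.575° to -169.581° is +35.844°.
Midpoint longitude = +154.575° + (+35.844°)/2 = +154.575° + 17.922° = +172.497°.
(The naïve average (+154.575 + -169.581)/2 = -7.503° is on the wrong side of the globe.)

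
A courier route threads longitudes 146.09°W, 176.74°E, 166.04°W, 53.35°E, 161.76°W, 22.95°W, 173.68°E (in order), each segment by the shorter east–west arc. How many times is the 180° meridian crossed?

Leg 1: -146.09° → +176.74°, shortest Δλ = -37.17° (west) — crosses 180°.
Leg 2: +176.74° → -166.04°, shortest Δλ = 17.22° (east) — crosses 180°.
Leg 3: -166.04° → +53.35°, shortest Δλ = -140.61° (west) — crosses 180°.
Leg 4: +53.35° → -161.76°, shortest Δλ = 144.89° (east) — crosses 180°.
Leg 5: -161.76° → -22.95°, shortest Δλ = 138.81° (east) — does not cross 180°.
Leg 6: -22.95° → +173.68°, shortest Δλ = -163.37° (west) — crosses 180°.
Total crossings: 5.

5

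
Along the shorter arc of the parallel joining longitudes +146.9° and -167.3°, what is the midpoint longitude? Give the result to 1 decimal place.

+169.8°

Signed shortest Δλ from +146.9° to -167.3° is +45.8°.
Midpoint longitude = +146.9° + (+45.8°)/2 = +146.9° + 22.9° = +169.8°.
(The naïve average (+146.9 + -167.3)/2 = -10.2° is on the wrong side of the globe.)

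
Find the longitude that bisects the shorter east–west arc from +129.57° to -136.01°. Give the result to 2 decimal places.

+176.78°

Signed shortest Δλ from +129.57° to -136.01° is +94.42°.
Midpoint longitude = +129.57° + (+94.42°)/2 = +129.57° + 47.21° = +176.78°.
(The naïve average (+129.57 + -136.01)/2 = -3.22° is on the wrong side of the globe.)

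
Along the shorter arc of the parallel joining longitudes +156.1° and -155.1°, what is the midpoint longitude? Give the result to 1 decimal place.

Signed shortest Δλ from +156.1° to -155.1° is +48.8°.
Midpoint longitude = +156.1° + (+48.8°)/2 = +156.1° + 24.4° = +180.5°.
Normalise into (−180°, 180°]: -179.5°.
(The naïve average (+156.1 + -155.1)/2 = 0.5° is on the wrong side of the globe.)

-179.5°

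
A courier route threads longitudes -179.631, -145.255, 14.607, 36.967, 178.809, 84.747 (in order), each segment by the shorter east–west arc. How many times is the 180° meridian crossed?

0

Leg 1: -179.631° → -145.255°, shortest Δλ = 34.376° (east) — does not cross 180°.
Leg 2: -145.255° → +14.607°, shortest Δλ = 159.862° (east) — does not cross 180°.
Leg 3: +14.607° → +36.967°, shortest Δλ = 22.36° (east) — does not cross 180°.
Leg 4: +36.967° → +178.809°, shortest Δλ = 141.842° (east) — does not cross 180°.
Leg 5: +178.809° → +84.747°, shortest Δλ = -94.062° (west) — does not cross 180°.
Total crossings: 0.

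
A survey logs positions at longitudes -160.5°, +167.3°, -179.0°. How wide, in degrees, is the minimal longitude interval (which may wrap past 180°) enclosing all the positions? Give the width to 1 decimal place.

Sort the longitudes: -179.0°, -160.5°, +167.3°.
Eastward gaps between consecutive values (wrapping around): 18.5°, 327.8°, 13.7°.
Largest gap = 327.8° ⇒ minimal covering band is its complement: 360° − 327.8° = 32.2°.
Band runs from +167.3° eastward to -160.5°, crossing the antimeridian.

32.2°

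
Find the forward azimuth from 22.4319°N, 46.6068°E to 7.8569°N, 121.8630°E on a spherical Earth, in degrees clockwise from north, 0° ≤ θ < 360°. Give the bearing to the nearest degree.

88°

Δλ = 121.8630 − 46.6068 = 75.2562°.
θ = atan2( sin Δλ · cos φ₂ , cos φ₁ · sin φ₂ − sin φ₁ · cos φ₂ · cos Δλ )
  = atan2(0.95800, 0.03016) = 88.197° → normalised to [0°, 360°): 88.197°.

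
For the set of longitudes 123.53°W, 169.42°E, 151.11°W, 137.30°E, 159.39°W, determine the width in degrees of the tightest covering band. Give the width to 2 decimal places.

Sort the longitudes: -159.39°, -151.11°, -123.53°, +137.30°, +169.42°.
Eastward gaps between consecutive values (wrapping around): 8.28°, 27.58°, 260.83°, 32.12°, 31.19°.
Largest gap = 260.83° ⇒ minimal covering band is its complement: 360° − 260.83° = 99.17°.
Band runs from +137.30° eastward to -123.53°, crossing the antimeridian.

99.17°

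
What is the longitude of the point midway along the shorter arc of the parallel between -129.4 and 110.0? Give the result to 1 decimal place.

+170.3°

Signed shortest Δλ from -129.4° to +110.0° is -120.6°.
Midpoint longitude = -129.4° + (-120.6°)/2 = -129.4° − 60.3° = -189.7°.
Normalise into (−180°, 180°]: +170.3°.
(The naïve average (-129.4 + +110.0)/2 = -9.7° is on the wrong side of the globe.)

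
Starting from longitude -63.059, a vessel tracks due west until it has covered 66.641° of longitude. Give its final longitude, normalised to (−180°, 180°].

Start at -63.059°; shift −66.641° → -129.700°.
-129.700° already lies in (−180°, 180°].

-129.700°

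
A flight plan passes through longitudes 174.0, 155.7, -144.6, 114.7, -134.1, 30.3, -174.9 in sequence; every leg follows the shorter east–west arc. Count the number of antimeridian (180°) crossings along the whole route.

4

Leg 1: +174.0° → +155.7°, shortest Δλ = -18.3° (west) — does not cross 180°.
Leg 2: +155.7° → -144.6°, shortest Δλ = 59.7° (east) — crosses 180°.
Leg 3: -144.6° → +114.7°, shortest Δλ = -100.7° (west) — crosses 180°.
Leg 4: +114.7° → -134.1°, shortest Δλ = 111.2° (east) — crosses 180°.
Leg 5: -134.1° → +30.3°, shortest Δλ = 164.4° (east) — does not cross 180°.
Leg 6: +30.3° → -174.9°, shortest Δλ = 154.8° (east) — crosses 180°.
Total crossings: 4.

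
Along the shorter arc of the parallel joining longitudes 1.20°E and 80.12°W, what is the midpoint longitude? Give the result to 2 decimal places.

39.46°W

Signed shortest Δλ from +1.20° to -80.12° is -81.32°.
Midpoint longitude = +1.20° + (-81.32°)/2 = +1.20° − 40.66° = -39.46°.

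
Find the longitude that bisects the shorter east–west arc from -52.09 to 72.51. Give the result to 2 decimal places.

Signed shortest Δλ from -52.09° to +72.51° is +124.60°.
Midpoint longitude = -52.09° + (+124.60°)/2 = -52.09° + 62.30° = +10.21°.

+10.21°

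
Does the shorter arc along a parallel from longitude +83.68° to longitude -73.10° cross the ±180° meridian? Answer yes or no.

No

Signed shortest Δλ = ((-73.10 − 83.68 + 180) mod 360) − 180 = -156.78°.
Going west by 156.78° from +83.68° reaches -73.10° without touching 180°.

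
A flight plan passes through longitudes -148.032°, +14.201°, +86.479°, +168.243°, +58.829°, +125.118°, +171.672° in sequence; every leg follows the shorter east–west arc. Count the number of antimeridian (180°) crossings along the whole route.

0

Leg 1: -148.032° → +14.201°, shortest Δλ = 162.233° (east) — does not cross 180°.
Leg 2: +14.201° → +86.479°, shortest Δλ = 72.278° (east) — does not cross 180°.
Leg 3: +86.479° → +168.243°, shortest Δλ = 81.764° (east) — does not cross 180°.
Leg 4: +168.243° → +58.829°, shortest Δλ = -109.414° (west) — does not cross 180°.
Leg 5: +58.829° → +125.118°, shortest Δλ = 66.289° (east) — does not cross 180°.
Leg 6: +125.118° → +171.672°, shortest Δλ = 46.554° (east) — does not cross 180°.
Total crossings: 0.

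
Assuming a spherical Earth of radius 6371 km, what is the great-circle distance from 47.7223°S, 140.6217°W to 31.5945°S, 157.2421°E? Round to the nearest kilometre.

5454 km

Δλ = 157.2421 − -140.6217 = 297.8638°; wrapped into (−180°, 180°]: -62.1362°.
Δφ = -31.5945 − -47.7223 = 16.1278°.
a = sin²(Δφ/2) + cos φ₁ · cos φ₂ · sin²(Δλ/2) = 0.172279.
c = 2·atan2(√a, √(1−a)) = 0.85603 rad → d = 6371·c ≈ 5453.76 km.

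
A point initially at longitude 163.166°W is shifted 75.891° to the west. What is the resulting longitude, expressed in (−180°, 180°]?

120.943°E

Start at -163.166°; shift −75.891° → -239.057°.
-239.057° lies outside (−180°, 180°]; add 360° → +120.943°.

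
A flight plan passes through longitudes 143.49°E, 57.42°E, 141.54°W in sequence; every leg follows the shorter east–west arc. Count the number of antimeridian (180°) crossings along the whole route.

1

Leg 1: +143.49° → +57.42°, shortest Δλ = -86.07° (west) — does not cross 180°.
Leg 2: +57.42° → -141.54°, shortest Δλ = 161.04° (east) — crosses 180°.
Total crossings: 1.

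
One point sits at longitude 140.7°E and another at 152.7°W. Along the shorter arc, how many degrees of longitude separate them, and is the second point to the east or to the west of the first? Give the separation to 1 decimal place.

66.6° east

Raw difference: -152.7 − 140.7 = -293.4°.
Normalise into (−180°, 180°]: -293.4° + 360° = 66.6°.
Positive ⇒ the second point lies to the east; separation 66.6°.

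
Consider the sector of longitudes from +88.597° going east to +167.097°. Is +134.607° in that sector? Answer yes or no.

Yes

Band width going east from +88.597° to +167.097°: ((167.097 − 88.597) mod 360) = 78.500°.
Offset of +134.607° east of the west edge: ((134.607 − 88.597) mod 360) = 46.010°.
46.010° ≤ 78.500° ⇒ inside.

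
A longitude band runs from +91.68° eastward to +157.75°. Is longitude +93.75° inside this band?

Yes

Band width going east from +91.68° to +157.75°: ((157.75 − 91.68) mod 360) = 66.07°.
Offset of +93.75° east of the west edge: ((93.75 − 91.68) mod 360) = 2.07°.
2.07° ≤ 66.07° ⇒ inside.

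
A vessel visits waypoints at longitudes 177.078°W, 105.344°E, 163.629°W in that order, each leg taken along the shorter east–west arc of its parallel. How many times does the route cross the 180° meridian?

Leg 1: -177.078° → +105.344°, shortest Δλ = -77.578° (west) — crosses 180°.
Leg 2: +105.344° → -163.629°, shortest Δλ = 91.027° (east) — crosses 180°.
Total crossings: 2.

2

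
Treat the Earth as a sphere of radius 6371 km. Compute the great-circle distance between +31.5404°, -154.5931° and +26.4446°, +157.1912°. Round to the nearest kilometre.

4687 km

Δλ = 157.1912 − -154.5931 = 311.7843°; wrapped into (−180°, 180°]: -48.2157°.
Δφ = 26.4446 − 31.5404 = -5.0958°.
a = sin²(Δφ/2) + cos φ₁ · cos φ₂ · sin²(Δλ/2) = 0.129288.
c = 2·atan2(√a, √(1−a)) = 0.73561 rad → d = 6371·c ≈ 4686.54 km.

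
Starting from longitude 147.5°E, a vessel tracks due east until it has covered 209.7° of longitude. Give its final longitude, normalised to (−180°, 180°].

2.8°W

Start at +147.5°; shift +209.7° → +357.2°.
+357.2° lies outside (−180°, 180°]; subtract 360° → -2.8°.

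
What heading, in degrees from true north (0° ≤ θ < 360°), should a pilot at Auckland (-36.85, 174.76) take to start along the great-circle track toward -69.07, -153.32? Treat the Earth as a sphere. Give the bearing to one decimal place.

Δλ = -153.32 − 174.76 = -328.08°; wrapped into (−180°, 180°]: 31.92°.
θ = atan2( sin Δλ · cos φ₂ , cos φ₁ · sin φ₂ − sin φ₁ · cos φ₂ · cos Δλ )
  = atan2(0.18888, -0.56557) = 161.533° → normalised to [0°, 360°): 161.533°.

161.5°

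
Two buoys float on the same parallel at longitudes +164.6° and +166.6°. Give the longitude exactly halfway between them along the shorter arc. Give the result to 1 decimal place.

+165.6°

Signed shortest Δλ from +164.6° to +166.6° is +2.0°.
Midpoint longitude = +164.6° + (+2.0°)/2 = +164.6° + 1.0° = +165.6°.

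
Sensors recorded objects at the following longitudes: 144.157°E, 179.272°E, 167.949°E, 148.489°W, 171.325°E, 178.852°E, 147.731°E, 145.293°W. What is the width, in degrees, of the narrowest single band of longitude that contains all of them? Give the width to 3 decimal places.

70.550°

Sort the longitudes: -148.489°, -145.293°, +144.157°, +147.731°, +167.949°, +171.325°, +178.852°, +179.272°.
Eastward gaps between consecutive values (wrapping around): 3.196°, 289.450°, 3.574°, 20.218°, 3.376°, 7.527°, 0.420°, 32.239°.
Largest gap = 289.450° ⇒ minimal covering band is its complement: 360° − 289.450° = 70.550°.
Band runs from +144.157° eastward to -145.293°, crossing the antimeridian.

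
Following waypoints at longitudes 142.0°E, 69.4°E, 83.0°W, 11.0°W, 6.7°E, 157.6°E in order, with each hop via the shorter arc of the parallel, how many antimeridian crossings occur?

Leg 1: +142.0° → +69.4°, shortest Δλ = -72.6° (west) — does not cross 180°.
Leg 2: +69.4° → -83.0°, shortest Δλ = -152.4° (west) — does not cross 180°.
Leg 3: -83.0° → -11.0°, shortest Δλ = 72.0° (east) — does not cross 180°.
Leg 4: -11.0° → +6.7°, shortest Δλ = 17.7° (east) — does not cross 180°.
Leg 5: +6.7° → +157.6°, shortest Δλ = 150.9° (east) — does not cross 180°.
Total crossings: 0.

0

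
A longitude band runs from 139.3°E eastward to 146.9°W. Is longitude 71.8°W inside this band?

No

Band width going east from +139.3° to -146.9°: ((-146.9 − 139.3) mod 360) = 73.8°.
Offset of -71.8° east of the west edge: ((-71.8 − 139.3) mod 360) = 148.9°.
148.9° > 73.8° ⇒ outside.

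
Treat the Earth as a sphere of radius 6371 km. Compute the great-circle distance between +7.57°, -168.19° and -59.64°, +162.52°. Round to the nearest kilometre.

7910 km

Δλ = 162.52 − -168.19 = 330.71°; wrapped into (−180°, 180°]: -29.29°.
Δφ = -59.64 − 7.57 = -67.21°.
a = sin²(Δφ/2) + cos φ₁ · cos φ₂ · sin²(Δλ/2) = 0.338350.
c = 2·atan2(√a, √(1−a)) = 1.24158 rad → d = 6371·c ≈ 7910.11 km.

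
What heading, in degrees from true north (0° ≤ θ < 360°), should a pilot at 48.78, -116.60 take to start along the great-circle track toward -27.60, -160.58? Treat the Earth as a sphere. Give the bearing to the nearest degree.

218°

Δλ = -160.58 − -116.60 = -43.98°.
θ = atan2( sin Δλ · cos φ₂ , cos φ₁ · sin φ₂ − sin φ₁ · cos φ₂ · cos Δλ )
  = atan2(-0.61539, -0.78496) = -141.904° → normalised to [0°, 360°): 218.096°.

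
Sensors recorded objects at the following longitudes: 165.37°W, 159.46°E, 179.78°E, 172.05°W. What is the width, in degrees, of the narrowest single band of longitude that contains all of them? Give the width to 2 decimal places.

35.17°

Sort the longitudes: -172.05°, -165.37°, +159.46°, +179.78°.
Eastward gaps between consecutive values (wrapping around): 6.68°, 324.83°, 20.32°, 8.17°.
Largest gap = 324.83° ⇒ minimal covering band is its complement: 360° − 324.83° = 35.17°.
Band runs from +159.46° eastward to -165.37°, crossing the antimeridian.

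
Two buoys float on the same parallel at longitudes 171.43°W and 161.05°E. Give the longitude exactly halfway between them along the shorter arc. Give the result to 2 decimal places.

174.81°E

Signed shortest Δλ from -171.43° to +161.05° is -27.52°.
Midpoint longitude = -171.43° + (-27.52°)/2 = -171.43° − 13.76° = -185.19°.
Normalise into (−180°, 180°]: +174.81°.
(The naïve average (-171.43 + +161.05)/2 = -5.19° is on the wrong side of the globe.)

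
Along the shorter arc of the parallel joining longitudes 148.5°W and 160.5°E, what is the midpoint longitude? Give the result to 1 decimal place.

174.0°W

Signed shortest Δλ from -148.5° to +160.5° is -51.0°.
Midpoint longitude = -148.5° + (-51.0°)/2 = -148.5° − 25.5° = -174.0°.
(The naïve average (-148.5 + +160.5)/2 = 6.0° is on the wrong side of the globe.)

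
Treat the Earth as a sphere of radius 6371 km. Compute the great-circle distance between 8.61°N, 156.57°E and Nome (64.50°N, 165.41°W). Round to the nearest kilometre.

Δλ = -165.41 − 156.57 = -321.98°; wrapped into (−180°, 180°]: 38.02°.
Δφ = 64.50 − 8.61 = 55.89°.
a = sin²(Δφ/2) + cos φ₁ · cos φ₂ · sin²(Δλ/2) = 0.264772.
c = 2·atan2(√a, √(1−a)) = 1.08099 rad → d = 6371·c ≈ 6886.97 km.

6887 km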